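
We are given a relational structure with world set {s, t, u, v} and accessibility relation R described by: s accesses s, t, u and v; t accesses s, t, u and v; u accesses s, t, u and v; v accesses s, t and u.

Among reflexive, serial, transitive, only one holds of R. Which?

serial

Reflexive: no — v is not related to itself.
Serial: yes — every world has a successor (e.g. s R s).
Transitive: no — v R s and s R v, but not v R v.
Only serial holds.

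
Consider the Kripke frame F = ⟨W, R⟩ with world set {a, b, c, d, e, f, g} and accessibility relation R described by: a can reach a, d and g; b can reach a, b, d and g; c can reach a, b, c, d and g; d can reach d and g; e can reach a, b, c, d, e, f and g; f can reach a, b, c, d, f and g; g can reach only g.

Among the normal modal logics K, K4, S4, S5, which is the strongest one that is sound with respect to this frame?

S4

Transitive (axiom 4): yes — every two-step R-path is closed by a direct edge.
Reflexive (axiom T): yes — every world is R-related to itself.
Euclidean (axiom 5): no — a R g and a R d, but not g R d.
So F validates K, K4, S4; S5 would additionally require R to be Euclidean. The strongest is S4.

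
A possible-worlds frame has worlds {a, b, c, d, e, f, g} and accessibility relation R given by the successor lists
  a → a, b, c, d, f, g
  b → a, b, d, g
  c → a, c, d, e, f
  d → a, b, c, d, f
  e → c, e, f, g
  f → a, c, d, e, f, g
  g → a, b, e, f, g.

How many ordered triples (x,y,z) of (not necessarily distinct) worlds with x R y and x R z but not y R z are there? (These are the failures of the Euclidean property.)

Enumerating: (a,b,c), (a,b,f), (a,c,b), (a,c,g), (a,d,g), (a,f,b), (a,g,c), (a,g,d), (b,d,g), (b,g,d), (c,a,e), (c,d,e), … and 22 more.
Total: 34.

34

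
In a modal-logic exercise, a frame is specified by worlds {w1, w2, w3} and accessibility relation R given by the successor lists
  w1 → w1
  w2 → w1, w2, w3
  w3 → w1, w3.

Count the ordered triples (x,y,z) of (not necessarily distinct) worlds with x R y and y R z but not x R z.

R is transitive; there are no such tuples.

0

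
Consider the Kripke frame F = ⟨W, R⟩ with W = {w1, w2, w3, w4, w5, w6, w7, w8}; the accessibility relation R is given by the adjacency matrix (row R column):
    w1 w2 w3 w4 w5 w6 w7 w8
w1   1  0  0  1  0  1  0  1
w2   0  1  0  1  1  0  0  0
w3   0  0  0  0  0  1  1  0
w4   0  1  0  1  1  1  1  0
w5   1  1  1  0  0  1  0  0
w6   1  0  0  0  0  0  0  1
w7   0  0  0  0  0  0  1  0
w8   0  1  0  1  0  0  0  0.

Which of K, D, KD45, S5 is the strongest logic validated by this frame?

D

Serial (axiom D): yes — every world has a successor (e.g. w1 R w1).
Euclidean (axiom 5): no — w1 R w4 and w1 R w8, but not w4 R w8.
Transitive (axiom 4): no — w1 R w4 and w4 R w2, but not w1 R w2.
Reflexive (axiom T): no — w3 is not related to itself.
So F validates K, D; KD45 would additionally require R to be Euclidean and transitive. The strongest is D.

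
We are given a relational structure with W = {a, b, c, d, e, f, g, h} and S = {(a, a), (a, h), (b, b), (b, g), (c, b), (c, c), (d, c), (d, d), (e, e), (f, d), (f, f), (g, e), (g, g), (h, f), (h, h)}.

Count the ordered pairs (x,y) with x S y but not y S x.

Enumerating: (a,h), (b,g), (c,b), (d,c), (f,d), (g,e), (h,f).

7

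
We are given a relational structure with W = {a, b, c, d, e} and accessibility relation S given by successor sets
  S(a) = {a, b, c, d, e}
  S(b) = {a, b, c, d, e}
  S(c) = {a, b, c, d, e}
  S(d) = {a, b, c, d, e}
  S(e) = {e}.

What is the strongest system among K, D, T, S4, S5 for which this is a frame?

Serial (axiom D): yes — every world has a successor (e.g. a S a).
Reflexive (axiom T): yes — every world is S-related to itself.
Transitive (axiom 4): yes — every two-step S-path is closed by a direct edge.
Euclidean (axiom 5): no — a S e and a S b, but not e S b.
So F validates K, D, T, S4; S5 would additionally require S to be Euclidean. The strongest is S4.

S4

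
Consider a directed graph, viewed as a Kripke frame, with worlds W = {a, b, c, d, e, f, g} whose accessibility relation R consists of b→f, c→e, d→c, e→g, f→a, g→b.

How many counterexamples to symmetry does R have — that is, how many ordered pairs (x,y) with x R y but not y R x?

6

Enumerating: (b,f), (c,e), (d,c), (e,g), (f,a), (g,b).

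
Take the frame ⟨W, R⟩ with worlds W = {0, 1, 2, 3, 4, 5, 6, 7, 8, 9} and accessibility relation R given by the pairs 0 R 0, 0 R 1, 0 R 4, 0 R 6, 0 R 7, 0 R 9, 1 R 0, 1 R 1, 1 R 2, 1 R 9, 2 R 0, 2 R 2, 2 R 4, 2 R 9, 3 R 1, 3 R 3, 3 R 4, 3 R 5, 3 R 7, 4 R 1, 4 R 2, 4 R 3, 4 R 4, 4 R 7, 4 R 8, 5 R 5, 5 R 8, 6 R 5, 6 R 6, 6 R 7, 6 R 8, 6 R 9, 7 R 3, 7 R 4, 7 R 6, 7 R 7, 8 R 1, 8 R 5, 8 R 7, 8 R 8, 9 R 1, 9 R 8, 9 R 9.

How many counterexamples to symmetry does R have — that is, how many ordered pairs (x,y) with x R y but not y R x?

17

Enumerating: (0,4), (0,6), (0,7), (0,9), (1,2), (2,0), (2,9), (3,1), (3,5), (4,1), (4,8), (6,5), (6,8), (6,9), (8,1), (8,7), (9,8).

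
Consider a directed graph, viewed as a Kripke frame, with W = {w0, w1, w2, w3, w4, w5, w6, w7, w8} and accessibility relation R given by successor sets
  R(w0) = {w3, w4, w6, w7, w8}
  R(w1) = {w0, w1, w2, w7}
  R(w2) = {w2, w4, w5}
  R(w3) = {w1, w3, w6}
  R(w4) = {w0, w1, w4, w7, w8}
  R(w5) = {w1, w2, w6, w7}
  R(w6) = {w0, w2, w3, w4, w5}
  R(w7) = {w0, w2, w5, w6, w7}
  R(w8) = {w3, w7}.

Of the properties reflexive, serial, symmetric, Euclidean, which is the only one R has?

serial

Reflexive: no — w0 is not related to itself.
Serial: yes — every world has a successor (e.g. w0 R w3).
Symmetric: no — w0 R w3 but not w3 R w0.
Euclidean: no — w0 R w3 and w0 R w4, but not w3 R w4.
Only serial holds.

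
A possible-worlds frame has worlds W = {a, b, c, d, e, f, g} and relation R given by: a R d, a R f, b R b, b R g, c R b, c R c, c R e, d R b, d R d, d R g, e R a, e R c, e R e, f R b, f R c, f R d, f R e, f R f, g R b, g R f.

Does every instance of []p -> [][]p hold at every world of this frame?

No

The schema 4 characterises exactly the transitive frames.
Transitive: no — a R d and d R b, but not a R b.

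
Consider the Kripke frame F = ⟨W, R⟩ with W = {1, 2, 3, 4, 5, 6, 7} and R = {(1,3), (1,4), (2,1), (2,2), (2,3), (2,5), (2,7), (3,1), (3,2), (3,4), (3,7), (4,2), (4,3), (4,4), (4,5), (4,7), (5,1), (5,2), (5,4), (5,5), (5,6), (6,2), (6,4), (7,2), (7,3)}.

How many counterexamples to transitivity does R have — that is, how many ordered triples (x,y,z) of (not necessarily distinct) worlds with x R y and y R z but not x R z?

Enumerating: (1,3,1), (1,3,2), (1,3,7), (1,4,2), (1,4,5), (1,4,7), (2,1,4), (2,3,4), (2,5,4), (2,5,6), (3,1,3), (3,2,3), … and 26 more.
Total: 38.

38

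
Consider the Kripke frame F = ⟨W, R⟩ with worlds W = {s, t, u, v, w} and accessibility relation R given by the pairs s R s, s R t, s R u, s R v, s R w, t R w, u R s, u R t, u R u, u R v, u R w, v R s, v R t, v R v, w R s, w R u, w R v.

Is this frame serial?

Yes

Serial: yes — every world has a successor (e.g. s R s).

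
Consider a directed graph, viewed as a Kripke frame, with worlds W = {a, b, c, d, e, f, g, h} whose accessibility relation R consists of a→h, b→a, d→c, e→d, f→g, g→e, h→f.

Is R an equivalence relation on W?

No

Reflexive: no — a is not related to itself.
Symmetric: no — a R h but not h R a.
Transitive: no — a R h and h R f, but not a R f.
So R is not an equivalence relation.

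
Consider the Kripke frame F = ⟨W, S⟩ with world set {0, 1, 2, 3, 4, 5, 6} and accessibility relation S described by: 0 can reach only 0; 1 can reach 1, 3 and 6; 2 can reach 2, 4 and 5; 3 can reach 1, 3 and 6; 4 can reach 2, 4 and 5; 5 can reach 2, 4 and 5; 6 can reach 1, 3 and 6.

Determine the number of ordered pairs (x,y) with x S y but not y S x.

0

S is symmetric; there are no such tuples.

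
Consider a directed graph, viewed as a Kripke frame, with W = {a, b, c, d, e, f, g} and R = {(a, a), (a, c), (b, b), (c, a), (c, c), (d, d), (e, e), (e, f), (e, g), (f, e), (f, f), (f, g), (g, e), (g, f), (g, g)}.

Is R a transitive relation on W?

Transitive: yes — every two-step R-path is closed by a direct edge.

Yes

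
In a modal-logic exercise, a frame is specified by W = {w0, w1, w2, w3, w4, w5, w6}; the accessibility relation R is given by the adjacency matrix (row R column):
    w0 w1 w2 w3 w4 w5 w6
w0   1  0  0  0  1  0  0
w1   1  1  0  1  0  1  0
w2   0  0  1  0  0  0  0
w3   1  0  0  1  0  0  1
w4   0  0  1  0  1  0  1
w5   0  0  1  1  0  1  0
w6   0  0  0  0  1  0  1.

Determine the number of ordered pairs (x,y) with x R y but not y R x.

Enumerating: (w0,w4), (w1,w0), (w1,w3), (w1,w5), (w3,w0), (w3,w6), (w4,w2), (w5,w2), (w5,w3).

9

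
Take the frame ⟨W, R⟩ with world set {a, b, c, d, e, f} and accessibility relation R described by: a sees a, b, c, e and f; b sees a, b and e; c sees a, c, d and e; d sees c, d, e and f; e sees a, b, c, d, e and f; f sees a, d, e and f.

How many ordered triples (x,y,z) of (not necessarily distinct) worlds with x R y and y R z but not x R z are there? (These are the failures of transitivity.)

Enumerating: (a,c,d), (a,e,d), (a,f,d), (b,a,c), (b,a,f), (b,e,c), (b,e,d), (b,e,f), (c,a,b), (c,a,f), (c,d,f), (c,e,b), … and 10 more.
Total: 22.

22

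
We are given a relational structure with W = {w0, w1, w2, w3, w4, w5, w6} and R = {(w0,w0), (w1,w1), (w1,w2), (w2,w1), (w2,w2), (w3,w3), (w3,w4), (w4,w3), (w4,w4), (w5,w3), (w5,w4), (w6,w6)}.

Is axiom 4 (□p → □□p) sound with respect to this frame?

By correspondence theory, 4 is valid on a frame iff R is transitive.
Transitive: yes — every two-step R-path is closed by a direct edge.

Yes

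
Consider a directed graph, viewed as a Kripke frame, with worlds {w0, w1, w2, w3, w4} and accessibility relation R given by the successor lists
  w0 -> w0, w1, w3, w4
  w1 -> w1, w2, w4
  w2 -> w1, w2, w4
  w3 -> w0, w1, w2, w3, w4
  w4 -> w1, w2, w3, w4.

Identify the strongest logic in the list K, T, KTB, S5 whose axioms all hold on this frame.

T

Reflexive (axiom T): yes — every world is R-related to itself.
Symmetric (axiom B): no — w0 R w1 but not w1 R w0.
Euclidean (axiom 5): no — w0 R w1 and w0 R w3, but not w1 R w3.
So F validates K, T; KTB would additionally require R to be symmetric. The strongest is T.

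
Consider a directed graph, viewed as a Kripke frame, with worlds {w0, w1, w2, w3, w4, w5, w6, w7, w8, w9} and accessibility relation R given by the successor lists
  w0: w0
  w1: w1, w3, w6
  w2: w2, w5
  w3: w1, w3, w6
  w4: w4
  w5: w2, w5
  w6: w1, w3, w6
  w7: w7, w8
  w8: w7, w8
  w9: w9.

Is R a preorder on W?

Yes

Reflexive: yes — every world is R-related to itself.
Transitive: yes — every two-step R-path is closed by a direct edge.
So R is a preorder.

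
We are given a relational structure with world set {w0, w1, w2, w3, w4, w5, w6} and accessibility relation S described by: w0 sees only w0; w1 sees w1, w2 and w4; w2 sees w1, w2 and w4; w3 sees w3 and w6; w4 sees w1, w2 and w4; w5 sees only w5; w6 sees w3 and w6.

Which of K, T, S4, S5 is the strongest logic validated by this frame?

Reflexive (axiom T): yes — every world is S-related to itself.
Transitive (axiom 4): yes — every two-step S-path is closed by a direct edge.
Euclidean (axiom 5): yes — any two successors of a common world are S-related.
So F validates K, T, S4, S5. The strongest is S5.

S5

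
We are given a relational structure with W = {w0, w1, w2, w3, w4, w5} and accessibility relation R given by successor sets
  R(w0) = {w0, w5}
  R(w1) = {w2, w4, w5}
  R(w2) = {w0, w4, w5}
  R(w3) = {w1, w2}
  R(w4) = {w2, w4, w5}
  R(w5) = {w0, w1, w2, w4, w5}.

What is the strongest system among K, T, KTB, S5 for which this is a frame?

K

Reflexive (axiom T): no — w1 is not related to itself.
Symmetric (axiom B): no — w1 R w2 but not w2 R w1.
Euclidean (axiom 5): no — w2 R w0 and w2 R w4, but not w0 R w4.
So F validates K; T would additionally require R to be reflexive. The strongest is K.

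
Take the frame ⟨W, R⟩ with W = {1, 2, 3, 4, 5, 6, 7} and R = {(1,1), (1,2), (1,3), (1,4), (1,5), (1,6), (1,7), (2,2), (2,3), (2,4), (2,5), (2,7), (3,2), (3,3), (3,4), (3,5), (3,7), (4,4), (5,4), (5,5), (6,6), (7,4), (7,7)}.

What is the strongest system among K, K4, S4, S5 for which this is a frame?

Transitive (axiom 4): yes — every two-step R-path is closed by a direct edge.
Reflexive (axiom T): yes — every world is R-related to itself.
Euclidean (axiom 5): no — 1 R 2 and 1 R 6, but not 2 R 6.
So F validates K, K4, S4; S5 would additionally require R to be Euclidean. The strongest is S4.

S4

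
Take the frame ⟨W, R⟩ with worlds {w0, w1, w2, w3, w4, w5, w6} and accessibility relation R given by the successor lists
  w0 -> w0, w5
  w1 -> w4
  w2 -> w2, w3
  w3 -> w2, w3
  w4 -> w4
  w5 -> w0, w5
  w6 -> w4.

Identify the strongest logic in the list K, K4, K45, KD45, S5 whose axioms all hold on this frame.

Transitive (axiom 4): yes — every two-step R-path is closed by a direct edge.
Euclidean (axiom 5): yes — any two successors of a common world are R-related.
Serial (axiom D): yes — every world has a successor (e.g. w0 R w0).
Reflexive (axiom T): no — w1 is not related to itself.
So F validates K, K4, K45, KD45; S5 would additionally require R to be reflexive. The strongest is KD45.

KD45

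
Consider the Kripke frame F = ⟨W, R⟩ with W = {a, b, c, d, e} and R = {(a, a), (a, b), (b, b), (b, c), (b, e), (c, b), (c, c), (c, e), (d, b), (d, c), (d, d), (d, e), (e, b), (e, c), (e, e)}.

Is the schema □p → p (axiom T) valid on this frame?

By correspondence theory, T is valid on a frame iff R is reflexive.
Reflexive: yes — every world is R-related to itself.

Yes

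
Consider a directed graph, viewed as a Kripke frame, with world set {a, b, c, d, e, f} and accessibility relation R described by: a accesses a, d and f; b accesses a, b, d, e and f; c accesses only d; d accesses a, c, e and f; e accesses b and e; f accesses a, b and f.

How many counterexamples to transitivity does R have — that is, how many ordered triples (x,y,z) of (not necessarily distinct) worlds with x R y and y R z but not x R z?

Enumerating: (a,d,c), (a,d,e), (a,f,b), (b,d,c), (c,d,a), (c,d,c), (c,d,e), (c,d,f), (d,a,d), (d,c,d), (d,e,b), (d,f,b), (e,b,a), (e,b,d), (e,b,f), (f,a,d), (f,b,d), (f,b,e).

18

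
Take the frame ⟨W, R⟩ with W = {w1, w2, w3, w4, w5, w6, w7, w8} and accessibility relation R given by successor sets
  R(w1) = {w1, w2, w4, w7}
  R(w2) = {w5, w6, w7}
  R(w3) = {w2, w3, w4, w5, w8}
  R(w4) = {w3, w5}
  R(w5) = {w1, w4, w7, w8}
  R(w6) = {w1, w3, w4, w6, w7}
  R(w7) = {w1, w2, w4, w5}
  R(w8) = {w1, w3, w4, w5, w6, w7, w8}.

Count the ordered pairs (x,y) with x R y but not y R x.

16

Enumerating: (w1,w2), (w1,w4), (w2,w5), (w2,w6), (w3,w2), (w3,w5), (w5,w1), (w6,w1), (w6,w3), (w6,w4), (w6,w7), (w7,w4), (w8,w1), (w8,w4), (w8,w6), (w8,w7).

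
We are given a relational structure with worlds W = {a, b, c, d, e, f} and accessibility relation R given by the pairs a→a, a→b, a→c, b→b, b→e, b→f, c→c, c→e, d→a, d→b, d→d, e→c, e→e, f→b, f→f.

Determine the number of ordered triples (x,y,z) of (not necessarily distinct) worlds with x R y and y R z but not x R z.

Enumerating: (a,b,e), (a,b,f), (a,c,e), (b,e,c), (d,a,c), (d,b,e), (d,b,f), (f,b,e).

8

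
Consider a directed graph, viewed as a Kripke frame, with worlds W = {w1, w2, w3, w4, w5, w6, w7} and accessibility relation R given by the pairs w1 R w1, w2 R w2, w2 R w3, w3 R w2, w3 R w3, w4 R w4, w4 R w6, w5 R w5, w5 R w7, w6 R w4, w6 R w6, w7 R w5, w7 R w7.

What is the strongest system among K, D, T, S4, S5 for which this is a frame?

S5

Serial (axiom D): yes — every world has a successor (e.g. w1 R w1).
Reflexive (axiom T): yes — every world is R-related to itself.
Transitive (axiom 4): yes — every two-step R-path is closed by a direct edge.
Euclidean (axiom 5): yes — any two successors of a common world are R-related.
So F validates K, D, T, S4, S5. The strongest is S5.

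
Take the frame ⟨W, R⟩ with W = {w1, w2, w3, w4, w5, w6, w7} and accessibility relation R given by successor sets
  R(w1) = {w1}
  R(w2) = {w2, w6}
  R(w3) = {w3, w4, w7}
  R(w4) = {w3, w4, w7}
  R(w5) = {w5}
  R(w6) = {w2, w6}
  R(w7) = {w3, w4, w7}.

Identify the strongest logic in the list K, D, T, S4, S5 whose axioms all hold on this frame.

Serial (axiom D): yes — every world has a successor (e.g. w1 R w1).
Reflexive (axiom T): yes — every world is R-related to itself.
Transitive (axiom 4): yes — every two-step R-path is closed by a direct edge.
Euclidean (axiom 5): yes — any two successors of a common world are R-related.
So F validates K, D, T, S4, S5. The strongest is S5.

S5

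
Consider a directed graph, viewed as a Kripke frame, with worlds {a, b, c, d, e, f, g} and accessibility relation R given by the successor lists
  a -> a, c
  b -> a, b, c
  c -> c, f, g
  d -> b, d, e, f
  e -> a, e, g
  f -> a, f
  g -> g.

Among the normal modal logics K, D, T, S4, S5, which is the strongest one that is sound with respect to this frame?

T

Serial (axiom D): yes — every world has a successor (e.g. a R a).
Reflexive (axiom T): yes — every world is R-related to itself.
Transitive (axiom 4): no — a R c and c R f, but not a R f.
Euclidean (axiom 5): no — b R c and b R a, but not c R a.
So F validates K, D, T; S4 would additionally require R to be transitive. The strongest is T.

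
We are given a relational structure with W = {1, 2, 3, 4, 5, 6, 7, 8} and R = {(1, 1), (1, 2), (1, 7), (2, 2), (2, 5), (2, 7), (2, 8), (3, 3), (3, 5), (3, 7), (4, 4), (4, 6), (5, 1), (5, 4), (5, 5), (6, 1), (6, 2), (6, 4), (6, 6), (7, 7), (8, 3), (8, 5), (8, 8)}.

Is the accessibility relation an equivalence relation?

Reflexive: yes — every world is R-related to itself.
Symmetric: no — 1 R 2 but not 2 R 1.
Transitive: no — 1 R 2 and 2 R 5, but not 1 R 5.
So R is not an equivalence relation.

No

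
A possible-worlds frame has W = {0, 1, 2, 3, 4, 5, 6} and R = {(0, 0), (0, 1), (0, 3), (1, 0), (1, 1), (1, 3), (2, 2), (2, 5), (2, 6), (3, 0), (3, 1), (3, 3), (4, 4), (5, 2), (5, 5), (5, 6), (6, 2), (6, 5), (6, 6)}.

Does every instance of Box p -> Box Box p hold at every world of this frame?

Yes

Axiom 4 corresponds to the accessibility relation being transitive.
Transitive: yes — every two-step R-path is closed by a direct edge.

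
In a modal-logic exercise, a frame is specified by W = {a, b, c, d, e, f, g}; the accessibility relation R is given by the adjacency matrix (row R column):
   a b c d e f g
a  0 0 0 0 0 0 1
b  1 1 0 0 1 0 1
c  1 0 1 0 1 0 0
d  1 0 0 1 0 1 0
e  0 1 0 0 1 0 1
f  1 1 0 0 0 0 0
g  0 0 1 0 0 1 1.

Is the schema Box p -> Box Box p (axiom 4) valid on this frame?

No

By correspondence theory, 4 is valid on a frame iff R is transitive.
Transitive: no — a R g and g R c, but not a R c.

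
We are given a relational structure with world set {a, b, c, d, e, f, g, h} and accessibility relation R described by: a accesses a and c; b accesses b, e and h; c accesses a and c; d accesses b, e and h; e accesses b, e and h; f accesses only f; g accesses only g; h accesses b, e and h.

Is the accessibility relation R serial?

Yes

Serial: yes — every world has a successor (e.g. a R a).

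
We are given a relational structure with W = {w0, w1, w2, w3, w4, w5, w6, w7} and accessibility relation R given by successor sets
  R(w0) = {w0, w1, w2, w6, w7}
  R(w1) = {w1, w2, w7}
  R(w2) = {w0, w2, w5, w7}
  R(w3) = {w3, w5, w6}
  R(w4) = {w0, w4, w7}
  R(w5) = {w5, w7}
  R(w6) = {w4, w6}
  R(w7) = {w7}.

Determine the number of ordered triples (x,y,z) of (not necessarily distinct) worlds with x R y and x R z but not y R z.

Enumerating: (w0,w1,w0), (w0,w1,w6), (w0,w2,w1), (w0,w2,w6), (w0,w6,w0), (w0,w6,w1), (w0,w6,w2), (w0,w6,w7), (w0,w7,w0), (w0,w7,w1), (w0,w7,w2), (w0,w7,w6), … and 18 more.
Total: 30.

30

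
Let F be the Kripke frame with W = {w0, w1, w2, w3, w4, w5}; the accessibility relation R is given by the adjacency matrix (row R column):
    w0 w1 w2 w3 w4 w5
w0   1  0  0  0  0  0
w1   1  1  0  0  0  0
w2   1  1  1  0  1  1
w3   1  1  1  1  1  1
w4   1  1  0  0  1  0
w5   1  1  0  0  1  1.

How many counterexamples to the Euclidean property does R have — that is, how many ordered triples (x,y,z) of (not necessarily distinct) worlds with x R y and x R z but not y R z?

35

Enumerating: (w1,w0,w1), (w2,w0,w1), (w2,w0,w2), (w2,w0,w4), (w2,w0,w5), (w2,w1,w2), (w2,w1,w4), (w2,w1,w5), (w2,w4,w2), (w2,w4,w5), (w2,w5,w2), (w3,w0,w1), … and 23 more.
Total: 35.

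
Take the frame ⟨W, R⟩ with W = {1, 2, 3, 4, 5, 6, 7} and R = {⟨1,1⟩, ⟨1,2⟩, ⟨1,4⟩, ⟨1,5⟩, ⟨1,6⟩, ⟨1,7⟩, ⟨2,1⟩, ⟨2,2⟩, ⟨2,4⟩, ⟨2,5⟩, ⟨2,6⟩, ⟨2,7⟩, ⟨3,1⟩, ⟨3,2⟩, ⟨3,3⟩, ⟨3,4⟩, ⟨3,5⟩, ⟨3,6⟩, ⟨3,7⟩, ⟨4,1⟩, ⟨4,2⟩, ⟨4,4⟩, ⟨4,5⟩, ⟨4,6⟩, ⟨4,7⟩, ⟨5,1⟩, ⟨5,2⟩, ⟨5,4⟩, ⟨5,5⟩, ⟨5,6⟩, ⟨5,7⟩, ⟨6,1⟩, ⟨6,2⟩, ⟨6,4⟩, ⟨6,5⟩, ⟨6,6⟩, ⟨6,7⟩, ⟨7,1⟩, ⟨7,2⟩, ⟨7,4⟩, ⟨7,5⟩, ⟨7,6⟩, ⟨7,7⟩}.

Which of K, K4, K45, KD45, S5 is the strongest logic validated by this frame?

Transitive (axiom 4): yes — every two-step R-path is closed by a direct edge.
Euclidean (axiom 5): no — 3 R 1 and 3 R 3, but not 1 R 3.
Serial (axiom D): yes — every world has a successor (e.g. 1 R 1).
Reflexive (axiom T): yes — every world is R-related to itself.
So F validates K, K4; K45 would additionally require R to be Euclidean. The strongest is K4.

K4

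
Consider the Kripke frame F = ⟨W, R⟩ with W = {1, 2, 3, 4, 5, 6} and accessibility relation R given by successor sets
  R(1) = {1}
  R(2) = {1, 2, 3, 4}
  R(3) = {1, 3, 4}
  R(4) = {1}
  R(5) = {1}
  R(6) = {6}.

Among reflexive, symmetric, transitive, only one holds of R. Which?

transitive

Reflexive: no — 4 is not related to itself.
Symmetric: no — 2 R 1 but not 1 R 2.
Transitive: yes — every two-step R-path is closed by a direct edge.
Only transitive holds.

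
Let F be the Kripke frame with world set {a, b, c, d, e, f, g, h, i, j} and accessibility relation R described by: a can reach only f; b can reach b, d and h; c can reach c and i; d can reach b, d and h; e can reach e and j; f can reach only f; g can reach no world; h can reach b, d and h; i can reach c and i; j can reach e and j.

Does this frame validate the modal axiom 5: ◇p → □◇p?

Axiom 5 corresponds to the accessibility relation being Euclidean.
Euclidean: yes — any two successors of a common world are R-related.

Yes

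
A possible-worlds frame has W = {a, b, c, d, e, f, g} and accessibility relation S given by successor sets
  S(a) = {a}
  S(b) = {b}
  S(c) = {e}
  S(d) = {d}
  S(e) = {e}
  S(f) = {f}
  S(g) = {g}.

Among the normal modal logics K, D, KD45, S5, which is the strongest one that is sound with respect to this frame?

KD45

Serial (axiom D): yes — every world has a successor (e.g. a S a).
Euclidean (axiom 5): yes — any two successors of a common world are S-related.
Transitive (axiom 4): yes — every two-step S-path is closed by a direct edge.
Reflexive (axiom T): no — c is not related to itself.
So F validates K, D, KD45; S5 would additionally require S to be reflexive. The strongest is KD45.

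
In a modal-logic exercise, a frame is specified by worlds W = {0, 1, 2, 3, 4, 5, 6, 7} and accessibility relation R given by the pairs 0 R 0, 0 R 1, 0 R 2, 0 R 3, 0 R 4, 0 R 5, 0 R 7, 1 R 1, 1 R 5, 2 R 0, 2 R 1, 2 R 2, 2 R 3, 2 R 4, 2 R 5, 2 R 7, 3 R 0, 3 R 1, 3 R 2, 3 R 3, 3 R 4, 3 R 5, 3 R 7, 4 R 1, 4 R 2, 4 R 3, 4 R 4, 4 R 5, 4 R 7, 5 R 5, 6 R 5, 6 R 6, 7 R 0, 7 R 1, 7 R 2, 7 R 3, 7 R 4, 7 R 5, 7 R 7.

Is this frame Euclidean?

No

Euclidean: no — 0 R 1 and 0 R 2, but not 1 R 2.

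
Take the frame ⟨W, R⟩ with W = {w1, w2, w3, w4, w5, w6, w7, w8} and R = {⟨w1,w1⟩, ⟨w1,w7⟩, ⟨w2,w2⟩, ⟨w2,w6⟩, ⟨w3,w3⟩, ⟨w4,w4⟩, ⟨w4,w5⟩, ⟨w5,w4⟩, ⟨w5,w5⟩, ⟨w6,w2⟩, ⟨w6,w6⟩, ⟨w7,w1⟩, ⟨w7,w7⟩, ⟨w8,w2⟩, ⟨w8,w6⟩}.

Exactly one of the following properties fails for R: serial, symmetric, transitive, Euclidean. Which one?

symmetric

Serial: yes — every world has a successor (e.g. w1 R w1).
Symmetric: no — w8 R w2 but not w2 R w8.
Transitive: yes — every two-step R-path is closed by a direct edge.
Euclidean: yes — any two successors of a common world are R-related.
Only symmetric fails.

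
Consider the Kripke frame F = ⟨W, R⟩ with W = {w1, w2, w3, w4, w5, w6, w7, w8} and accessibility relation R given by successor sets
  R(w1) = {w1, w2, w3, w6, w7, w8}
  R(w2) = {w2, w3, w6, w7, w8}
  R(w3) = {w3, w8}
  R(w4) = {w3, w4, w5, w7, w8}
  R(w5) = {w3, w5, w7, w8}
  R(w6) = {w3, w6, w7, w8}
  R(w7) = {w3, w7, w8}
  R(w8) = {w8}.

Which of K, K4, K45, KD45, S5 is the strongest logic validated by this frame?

K4

Transitive (axiom 4): yes — every two-step R-path is closed by a direct edge.
Euclidean (axiom 5): no — w1 R w3 and w1 R w2, but not w3 R w2.
Serial (axiom D): yes — every world has a successor (e.g. w1 R w1).
Reflexive (axiom T): yes — every world is R-related to itself.
So F validates K, K4; K45 would additionally require R to be Euclidean. The strongest is K4.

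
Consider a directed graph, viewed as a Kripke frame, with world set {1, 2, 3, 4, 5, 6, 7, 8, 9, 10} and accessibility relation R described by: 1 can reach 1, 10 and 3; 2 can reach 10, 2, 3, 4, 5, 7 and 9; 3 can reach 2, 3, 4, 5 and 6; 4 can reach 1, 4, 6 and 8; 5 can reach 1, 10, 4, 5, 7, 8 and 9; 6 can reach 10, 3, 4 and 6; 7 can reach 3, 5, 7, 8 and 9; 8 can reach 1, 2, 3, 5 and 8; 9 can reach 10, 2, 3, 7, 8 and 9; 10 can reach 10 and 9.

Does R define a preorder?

Reflexive: yes — every world is R-related to itself.
Transitive: no — 1 R 10 and 10 R 9, but not 1 R 9.
So R is not a preorder.

No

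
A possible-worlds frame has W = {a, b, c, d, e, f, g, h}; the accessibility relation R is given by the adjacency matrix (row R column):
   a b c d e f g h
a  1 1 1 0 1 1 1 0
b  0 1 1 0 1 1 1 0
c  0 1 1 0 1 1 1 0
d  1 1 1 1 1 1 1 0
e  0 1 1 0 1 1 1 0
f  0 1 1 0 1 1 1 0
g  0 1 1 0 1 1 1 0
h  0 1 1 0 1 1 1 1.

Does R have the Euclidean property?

No

Euclidean: no — d R b and d R a, but not b R a.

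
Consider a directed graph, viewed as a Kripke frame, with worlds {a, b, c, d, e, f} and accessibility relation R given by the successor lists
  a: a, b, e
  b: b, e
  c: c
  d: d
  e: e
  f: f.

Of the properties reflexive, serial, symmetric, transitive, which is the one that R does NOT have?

Reflexive: yes — every world is R-related to itself.
Serial: yes — every world has a successor (e.g. a R a).
Symmetric: no — a R b but not b R a.
Transitive: yes — every two-step R-path is closed by a direct edge.
Only symmetric fails.

symmetric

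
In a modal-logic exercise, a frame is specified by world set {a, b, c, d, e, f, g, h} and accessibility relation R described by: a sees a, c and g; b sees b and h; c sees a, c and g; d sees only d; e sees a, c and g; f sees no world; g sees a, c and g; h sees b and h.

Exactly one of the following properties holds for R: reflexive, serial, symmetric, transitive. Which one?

transitive

Reflexive: no — e is not related to itself.
Serial: no — f has no R-successor.
Symmetric: no — e R a but not a R e.
Transitive: yes — every two-step R-path is closed by a direct edge.
Only transitive holds.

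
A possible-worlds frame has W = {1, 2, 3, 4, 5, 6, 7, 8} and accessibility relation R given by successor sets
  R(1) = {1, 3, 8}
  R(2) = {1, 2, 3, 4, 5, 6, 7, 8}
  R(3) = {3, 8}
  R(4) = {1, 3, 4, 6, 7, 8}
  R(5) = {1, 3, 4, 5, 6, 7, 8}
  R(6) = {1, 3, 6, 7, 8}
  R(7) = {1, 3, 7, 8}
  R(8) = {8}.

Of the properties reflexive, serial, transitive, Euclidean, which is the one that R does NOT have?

Euclidean

Reflexive: yes — every world is R-related to itself.
Serial: yes — every world has a successor (e.g. 1 R 1).
Transitive: yes — every two-step R-path is closed by a direct edge.
Euclidean: no — 1 R 8 and 1 R 3, but not 8 R 3.
Only Euclidean fails.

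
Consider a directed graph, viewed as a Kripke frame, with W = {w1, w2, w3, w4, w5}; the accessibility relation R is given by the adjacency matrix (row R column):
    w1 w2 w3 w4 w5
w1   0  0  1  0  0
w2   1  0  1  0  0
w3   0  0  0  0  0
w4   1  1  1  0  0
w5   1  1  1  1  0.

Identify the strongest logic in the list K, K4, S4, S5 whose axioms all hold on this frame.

Transitive (axiom 4): yes — every two-step R-path is closed by a direct edge.
Reflexive (axiom T): no — w1 is not related to itself.
Euclidean (axiom 5): no — w2 R w3 and w2 R w1, but not w3 R w1.
So F validates K, K4; S4 would additionally require R to be reflexive. The strongest is K4.

K4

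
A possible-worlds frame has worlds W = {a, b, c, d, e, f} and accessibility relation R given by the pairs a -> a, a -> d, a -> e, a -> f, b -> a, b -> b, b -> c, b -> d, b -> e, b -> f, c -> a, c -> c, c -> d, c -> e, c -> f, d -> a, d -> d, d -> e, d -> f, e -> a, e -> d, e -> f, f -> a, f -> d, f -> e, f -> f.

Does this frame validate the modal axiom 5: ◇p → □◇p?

No

Axiom 5 corresponds to the accessibility relation being Euclidean.
Euclidean: no — b R a and b R c, but not a R c.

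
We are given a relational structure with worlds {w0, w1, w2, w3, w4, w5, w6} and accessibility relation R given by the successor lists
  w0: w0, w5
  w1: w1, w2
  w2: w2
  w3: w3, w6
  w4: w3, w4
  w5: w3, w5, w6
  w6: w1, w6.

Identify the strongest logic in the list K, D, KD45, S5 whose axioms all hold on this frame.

D

Serial (axiom D): yes — every world has a successor (e.g. w0 R w0).
Euclidean (axiom 5): no — w5 R w6 and w5 R w3, but not w6 R w3.
Transitive (axiom 4): no — w0 R w5 and w5 R w3, but not w0 R w3.
Reflexive (axiom T): yes — every world is R-related to itself.
So F validates K, D; KD45 would additionally require R to be Euclidean and transitive. The strongest is D.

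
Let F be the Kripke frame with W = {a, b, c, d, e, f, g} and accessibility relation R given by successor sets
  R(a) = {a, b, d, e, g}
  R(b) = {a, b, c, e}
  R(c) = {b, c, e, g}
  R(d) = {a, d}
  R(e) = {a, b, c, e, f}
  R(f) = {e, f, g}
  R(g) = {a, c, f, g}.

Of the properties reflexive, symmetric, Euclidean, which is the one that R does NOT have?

Reflexive: yes — every world is R-related to itself.
Symmetric: yes — every pair in R has its reverse in R.
Euclidean: no — a R b and a R d, but not b R d.
Only Euclidean fails.

Euclidean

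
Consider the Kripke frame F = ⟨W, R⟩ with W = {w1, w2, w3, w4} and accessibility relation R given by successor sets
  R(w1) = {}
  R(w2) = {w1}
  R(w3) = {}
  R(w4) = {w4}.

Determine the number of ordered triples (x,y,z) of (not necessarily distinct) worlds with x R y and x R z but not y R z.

Enumerating: (w2,w1,w1).

1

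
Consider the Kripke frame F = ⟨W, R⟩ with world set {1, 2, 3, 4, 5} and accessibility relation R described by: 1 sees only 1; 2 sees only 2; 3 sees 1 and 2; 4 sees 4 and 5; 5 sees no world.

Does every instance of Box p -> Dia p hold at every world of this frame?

No

The schema D characterises exactly the serial frames.
Serial: no — 5 has no R-successor.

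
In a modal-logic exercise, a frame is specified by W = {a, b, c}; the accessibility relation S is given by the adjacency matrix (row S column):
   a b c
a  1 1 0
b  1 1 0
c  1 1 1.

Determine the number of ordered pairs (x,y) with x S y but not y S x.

2

Enumerating: (c,a), (c,b).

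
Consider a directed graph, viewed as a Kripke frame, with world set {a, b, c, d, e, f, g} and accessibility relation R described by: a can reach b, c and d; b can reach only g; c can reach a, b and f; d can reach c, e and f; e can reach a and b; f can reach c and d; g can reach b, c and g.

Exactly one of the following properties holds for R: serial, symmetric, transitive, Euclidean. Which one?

Serial: yes — every world has a successor (e.g. a R b).
Symmetric: no — a R b but not b R a.
Transitive: no — a R b and b R g, but not a R g.
Euclidean: no — a R b and a R c, but not b R c.
Only serial holds.

serial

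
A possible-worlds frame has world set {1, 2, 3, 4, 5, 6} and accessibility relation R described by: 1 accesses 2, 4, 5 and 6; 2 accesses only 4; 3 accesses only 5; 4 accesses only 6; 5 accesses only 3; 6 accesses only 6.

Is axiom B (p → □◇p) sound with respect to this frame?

No

The schema B characterises exactly the symmetric frames.
Symmetric: no — 1 R 2 but not 2 R 1.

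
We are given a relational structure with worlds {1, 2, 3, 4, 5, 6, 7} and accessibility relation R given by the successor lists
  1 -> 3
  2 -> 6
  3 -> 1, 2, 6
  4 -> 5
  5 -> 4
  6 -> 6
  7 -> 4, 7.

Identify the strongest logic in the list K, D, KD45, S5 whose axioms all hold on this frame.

Serial (axiom D): yes — every world has a successor (e.g. 1 R 3).
Euclidean (axiom 5): no — 3 R 1 and 3 R 2, but not 1 R 2.
Transitive (axiom 4): no — 1 R 3 and 3 R 2, but not 1 R 2.
Reflexive (axiom T): no — 1 is not related to itself.
So F validates K, D; KD45 would additionally require R to be Euclidean and transitive. The strongest is D.

D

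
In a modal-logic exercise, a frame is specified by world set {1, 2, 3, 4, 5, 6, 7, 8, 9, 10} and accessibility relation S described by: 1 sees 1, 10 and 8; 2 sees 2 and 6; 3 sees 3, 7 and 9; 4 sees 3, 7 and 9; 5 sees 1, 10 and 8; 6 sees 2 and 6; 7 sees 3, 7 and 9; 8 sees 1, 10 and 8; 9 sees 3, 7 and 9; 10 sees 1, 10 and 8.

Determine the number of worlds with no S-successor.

0

S is serial; there are no such worlds.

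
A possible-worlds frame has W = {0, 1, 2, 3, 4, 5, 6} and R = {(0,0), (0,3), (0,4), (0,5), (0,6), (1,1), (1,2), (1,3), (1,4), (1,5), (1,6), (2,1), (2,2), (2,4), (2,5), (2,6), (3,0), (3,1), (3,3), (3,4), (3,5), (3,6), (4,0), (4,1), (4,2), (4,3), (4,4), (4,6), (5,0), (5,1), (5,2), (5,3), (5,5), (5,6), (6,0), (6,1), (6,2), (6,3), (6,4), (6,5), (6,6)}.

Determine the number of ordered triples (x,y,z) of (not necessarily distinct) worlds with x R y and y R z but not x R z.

Enumerating: (0,3,1), (0,4,1), (0,4,2), (0,5,1), (0,5,2), (0,6,1), (0,6,2), (1,3,0), (1,4,0), (1,5,0), (1,6,0), (2,1,3), … and 20 more.
Total: 32.

32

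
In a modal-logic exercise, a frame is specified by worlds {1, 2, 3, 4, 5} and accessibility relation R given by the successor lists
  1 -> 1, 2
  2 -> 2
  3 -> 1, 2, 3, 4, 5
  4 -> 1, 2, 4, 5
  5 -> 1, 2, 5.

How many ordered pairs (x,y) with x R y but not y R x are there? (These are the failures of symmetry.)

10

Enumerating: (1,2), (3,1), (3,2), (3,4), (3,5), (4,1), (4,2), (4,5), (5,1), (5,2).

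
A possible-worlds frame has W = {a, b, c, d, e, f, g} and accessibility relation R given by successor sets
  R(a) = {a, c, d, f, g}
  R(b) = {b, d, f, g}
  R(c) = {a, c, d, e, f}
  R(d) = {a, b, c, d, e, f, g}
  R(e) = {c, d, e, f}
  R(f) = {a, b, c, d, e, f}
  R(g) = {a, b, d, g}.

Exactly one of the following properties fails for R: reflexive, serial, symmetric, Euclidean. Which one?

Euclidean

Reflexive: yes — every world is R-related to itself.
Serial: yes — every world has a successor (e.g. a R a).
Symmetric: yes — every pair in R has its reverse in R.
Euclidean: no — a R c and a R g, but not c R g.
Only Euclidean fails.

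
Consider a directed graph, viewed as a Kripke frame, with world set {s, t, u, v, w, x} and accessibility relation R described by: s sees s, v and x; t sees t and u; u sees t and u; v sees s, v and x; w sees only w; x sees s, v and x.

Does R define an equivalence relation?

Yes

Reflexive: yes — every world is R-related to itself.
Symmetric: yes — every pair in R has its reverse in R.
Transitive: yes — every two-step R-path is closed by a direct edge.
So R is an equivalence relation.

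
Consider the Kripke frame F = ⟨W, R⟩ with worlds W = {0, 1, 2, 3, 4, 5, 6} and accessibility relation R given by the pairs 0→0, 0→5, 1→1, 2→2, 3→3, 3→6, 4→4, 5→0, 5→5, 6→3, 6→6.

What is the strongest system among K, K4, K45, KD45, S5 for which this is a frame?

S5

Transitive (axiom 4): yes — every two-step R-path is closed by a direct edge.
Euclidean (axiom 5): yes — any two successors of a common world are R-related.
Serial (axiom D): yes — every world has a successor (e.g. 0 R 0).
Reflexive (axiom T): yes — every world is R-related to itself.
So F validates K, K4, K45, KD45, S5. The strongest is S5.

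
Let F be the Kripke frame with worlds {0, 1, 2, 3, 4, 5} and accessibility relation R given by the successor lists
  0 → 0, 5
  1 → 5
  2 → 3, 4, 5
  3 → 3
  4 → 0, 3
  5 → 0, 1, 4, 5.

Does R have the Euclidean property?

Euclidean: no — 2 R 3 and 2 R 4, but not 3 R 4.

No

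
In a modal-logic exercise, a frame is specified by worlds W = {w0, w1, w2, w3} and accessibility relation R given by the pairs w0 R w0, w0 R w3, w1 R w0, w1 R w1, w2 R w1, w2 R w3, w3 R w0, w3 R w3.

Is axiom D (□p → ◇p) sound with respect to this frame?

Yes

The schema D characterises exactly the serial frames.
Serial: yes — every world has a successor (e.g. w0 R w0).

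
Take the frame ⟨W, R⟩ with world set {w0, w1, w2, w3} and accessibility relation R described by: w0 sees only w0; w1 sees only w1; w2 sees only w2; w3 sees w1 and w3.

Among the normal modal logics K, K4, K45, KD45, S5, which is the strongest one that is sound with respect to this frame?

K4

Transitive (axiom 4): yes — every two-step R-path is closed by a direct edge.
Euclidean (axiom 5): no — w3 R w1 and w3 R w3, but not w1 R w3.
Serial (axiom D): yes — every world has a successor (e.g. w0 R w0).
Reflexive (axiom T): yes — every world is R-related to itself.
So F validates K, K4; K45 would additionally require R to be Euclidean. The strongest is K4.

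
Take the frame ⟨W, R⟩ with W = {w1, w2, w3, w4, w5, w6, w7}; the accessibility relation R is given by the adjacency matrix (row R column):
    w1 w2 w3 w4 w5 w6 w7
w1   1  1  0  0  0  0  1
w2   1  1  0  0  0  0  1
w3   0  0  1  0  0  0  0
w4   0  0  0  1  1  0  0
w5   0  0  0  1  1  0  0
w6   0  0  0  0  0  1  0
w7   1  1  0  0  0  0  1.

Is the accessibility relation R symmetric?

Symmetric: yes — every pair in R has its reverse in R.

Yes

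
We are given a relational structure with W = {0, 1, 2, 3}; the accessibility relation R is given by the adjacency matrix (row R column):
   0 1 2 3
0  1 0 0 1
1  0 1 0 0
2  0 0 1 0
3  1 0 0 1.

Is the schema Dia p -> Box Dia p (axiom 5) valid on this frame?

Yes

By correspondence theory, 5 is valid on a frame iff R is Euclidean.
Euclidean: yes — any two successors of a common world are R-related.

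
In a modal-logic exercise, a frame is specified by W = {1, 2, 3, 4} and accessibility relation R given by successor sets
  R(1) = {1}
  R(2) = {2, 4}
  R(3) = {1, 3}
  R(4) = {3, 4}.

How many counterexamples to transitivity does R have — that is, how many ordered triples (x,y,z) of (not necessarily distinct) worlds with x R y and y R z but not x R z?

Enumerating: (2,4,3), (4,3,1).

2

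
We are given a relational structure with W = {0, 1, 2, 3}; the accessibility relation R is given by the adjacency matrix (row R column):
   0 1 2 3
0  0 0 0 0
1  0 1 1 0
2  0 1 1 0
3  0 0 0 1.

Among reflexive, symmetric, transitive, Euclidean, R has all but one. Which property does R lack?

Reflexive: no — 0 is not related to itself.
Symmetric: yes — every pair in R has its reverse in R.
Transitive: yes — every two-step R-path is closed by a direct edge.
Euclidean: yes — any two successors of a common world are R-related.
Only reflexive fails.

reflexive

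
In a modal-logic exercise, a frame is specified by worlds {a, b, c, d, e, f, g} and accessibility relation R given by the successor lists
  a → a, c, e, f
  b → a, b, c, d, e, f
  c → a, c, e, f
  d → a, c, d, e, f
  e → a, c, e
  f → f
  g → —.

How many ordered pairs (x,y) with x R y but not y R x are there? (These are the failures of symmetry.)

Enumerating: (a,f), (b,a), (b,c), (b,d), (b,e), (b,f), (c,f), (d,a), (d,c), (d,e), (d,f).

11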